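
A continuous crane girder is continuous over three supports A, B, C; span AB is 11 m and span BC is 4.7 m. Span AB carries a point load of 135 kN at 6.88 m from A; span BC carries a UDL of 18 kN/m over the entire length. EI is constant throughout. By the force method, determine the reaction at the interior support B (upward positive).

R_B = 191.4 kN

Release continuity at B by inserting a hinge; the redundant is the internal moment M_B. The primary structure is two simply-supported spans AB and BC.
Discontinuity in slope at B on the released structure — sum the simple-span end rotations:
  span AB: point load 135 at a = 6.88: Pab(L + a)/(6LEI) = 1037/EI
  span BC: UDL 18: wL³/(24EI) = 77.87/EI
  relative rotation θ_0 = (1037 + 77.87)/EI = 1115/EI
A unit hogging moment at B produces rotation L₁/(3EI) + L₂/(3EI) = 5.233/EI.
Slope continuity at B: θ_0 = M_B·5.233/EI, so M_B = 1115/5.233 = 213 kN·m (hogging).
Span AB, ΣM about A with M_B applied at B: R_B^{AB}·11 = 928.8 + 213, so R_B^{AB} = 103.8 kN and R_A = 135 − 103.8 = 31.2 kN.
Span BC, ΣM about C: R_B^{BC}·4.7 = 198.8 + 213, so R_B^{BC} = 87.61 kN and R_C = 84.6 − 87.61 = -3.013 kN.
R_B = 103.8 + 87.61 = 191.4 kN.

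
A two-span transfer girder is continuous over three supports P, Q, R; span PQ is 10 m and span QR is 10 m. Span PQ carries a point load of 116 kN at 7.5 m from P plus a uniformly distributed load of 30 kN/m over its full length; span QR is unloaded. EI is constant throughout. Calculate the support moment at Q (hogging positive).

M_Q = 282.7 kN·m

Insert a hinge at Q; M_Q is the redundant, and each span becomes simply supported.
Discontinuity in slope at Q on the released structure — sum the simple-span end rotations:
  span PQ: point load 116 at a = 7.5: Pab(L + a)/(6LEI) = 634.4/EI
  span PQ: UDL 30: wL³/(24EI) = 1250/EI
  relative rotation θ_0 = (1884 + 0)/EI = 1884/EI
A unit hogging moment at Q produces rotation L₁/(3EI) + L₂/(3EI) = 6.667/EI.
Compatibility: M_Q·(L₁+L₂)/(3EI) = θ_0, giving M_Q = 282.7 kN·m (hogging).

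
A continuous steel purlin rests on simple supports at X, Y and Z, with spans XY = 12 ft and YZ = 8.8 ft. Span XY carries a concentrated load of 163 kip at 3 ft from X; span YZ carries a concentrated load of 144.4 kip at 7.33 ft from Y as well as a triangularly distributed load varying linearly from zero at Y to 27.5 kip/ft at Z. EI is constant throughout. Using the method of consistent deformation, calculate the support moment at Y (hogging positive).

M_Y = 228.4 kip·ft

Release continuity at Y by inserting a hinge; the redundant is the internal moment M_Y. The primary structure is two simply-supported spans XY and YZ.
End slopes at the hinge Y, treating each span as simply supported:
  span XY: point load 163 at a = 3: Pab(L + a)/(6LEI) = 916.9/EI
  span YZ: point load 144.4 at a = 7.33: Pab(L + b)/(6LEI) = 302.6/EI
  span YZ: triangular load, peak 27.5: 7w₀L³/(360EI) = 364.4/EI
  relative rotation θ_0 = (916.9 + 667)/EI = 1584/EI
A unit hogging moment at Y produces rotation L₁/(3EI) + L₂/(3EI) = 6.933/EI.
Compatibility: M_Y·(L₁+L₂)/(3EI) = θ_0, giving M_Y = 228.4 kip·ft (hogging).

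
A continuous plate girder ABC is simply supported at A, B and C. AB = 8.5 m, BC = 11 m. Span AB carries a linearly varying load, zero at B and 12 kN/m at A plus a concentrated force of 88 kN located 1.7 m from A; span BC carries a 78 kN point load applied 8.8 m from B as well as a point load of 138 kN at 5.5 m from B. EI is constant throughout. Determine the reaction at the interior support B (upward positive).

Release continuity at B by inserting a hinge; the redundant is the internal moment M_B. The primary structure is two simply-supported spans AB and BC.
Rotations at B on the released spans (each span's end-slope, ×1/EI):
  span AB: triangular load, peak 12: 7w₀L³/(360EI) = 143.3/EI
  span AB: point load 88 at a = 1.7: Pab(L + a)/(6LEI) = 203.5/EI
  span BC: point load 78 at a = 8.8: Pab(L + b)/(6LEI) = 302/EI
  span BC: point load 138 at a = 5.5: Pab(L + b)/(6LEI) = 1044/EI
  relative rotation θ_0 = (346.8 + 1346)/EI = 1692/EI
A unit hogging moment at B produces rotation L₁/(3EI) + L₂/(3EI) = 6.5/EI.
Compatibility: M_B·(L₁+L₂)/(3EI) = θ_0, giving M_B = 260.4 kN·m (hogging).
Span AB, ΣM about A with M_B applied at B: R_B^{AB}·8.5 = 294.1 + 260.4, so R_B^{AB} = 65.23 kN and R_A = 139 − 65.23 = 73.77 kN.
Span BC, ΣM about C: R_B^{BC}·11 = 930.6 + 260.4, so R_B^{BC} = 108.3 kN and R_C = 216 − 108.3 = 107.7 kN.
R_B = 65.23 + 108.3 = 173.5 kN.

R_B = 173.5 kN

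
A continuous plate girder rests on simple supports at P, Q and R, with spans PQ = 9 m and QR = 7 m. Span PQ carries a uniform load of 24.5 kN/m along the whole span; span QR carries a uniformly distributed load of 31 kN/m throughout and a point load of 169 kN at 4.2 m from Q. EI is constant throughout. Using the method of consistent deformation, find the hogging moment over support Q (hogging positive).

M_Q = 309.6 kN·m

Release continuity at Q by inserting a hinge; the redundant is the internal moment M_Q. The primary structure is two simply-supported spans PQ and QR.
End slopes at the hinge Q, treating each span as simply supported:
  span PQ: UDL 24.5: wL³/(24EI) = 744.2/EI
  span QR: UDL 31: wL³/(24EI) = 443/EI
  span QR: point load 169 at a = 4.2: Pab(L + b)/(6LEI) = 463.7/EI
  relative rotation θ_0 = (744.2 + 906.8)/EI = 1651/EI
A unit hogging moment at Q produces rotation L₁/(3EI) + L₂/(3EI) = 5.333/EI.
Compatibility: M_Q·(L₁+L₂)/(3EI) = θ_0, giving M_Q = 309.6 kN·m (hogging).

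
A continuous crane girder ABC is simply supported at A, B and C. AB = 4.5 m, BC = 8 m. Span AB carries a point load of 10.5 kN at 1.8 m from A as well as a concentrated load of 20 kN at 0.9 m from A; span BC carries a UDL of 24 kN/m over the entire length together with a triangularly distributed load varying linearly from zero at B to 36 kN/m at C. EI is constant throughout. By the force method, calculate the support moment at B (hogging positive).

M_B = 214.9 kN·m

Release continuity at B by inserting a hinge; the redundant is the internal moment M_B. The primary structure is two simply-supported spans AB and BC.
End slopes at the hinge B, treating each span as simply supported:
  span AB: point load 10.5 at a = 1.8: Pab(L + a)/(6LEI) = 11.91/EI
  span AB: point load 20 at a = 0.9: Pab(L + a)/(6LEI) = 12.96/EI
  span BC: UDL 24: wL³/(24EI) = 512/EI
  span BC: triangular load, peak 36: 7w₀L³/(360EI) = 358.4/EI
  relative rotation θ_0 = (24.87 + 870.4)/EI = 895.3/EI
A unit hogging moment at B produces rotation L₁/(3EI) + L₂/(3EI) = 4.167/EI.
Compatibility: M_B·(L₁+L₂)/(3EI) = θ_0, giving M_B = 214.9 kN·m (hogging).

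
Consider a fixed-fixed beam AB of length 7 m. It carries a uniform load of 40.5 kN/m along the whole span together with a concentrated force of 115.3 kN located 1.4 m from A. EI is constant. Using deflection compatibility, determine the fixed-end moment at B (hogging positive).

M_B = 191.2 kN·m

Take the two fixed-end moments M_A, M_B as redundants; the released structure is the simple span AB.
On the primary (simply-supported) span, the end slopes from the loading are:
  at A: UDL 40.5: wL³/(24EI) = 578.8/EI
  at B: UDL 40.5: wL³/(24EI) = 578.8/EI
  at A: point load 115.3 at a = 1.4: Pab(L + b)/(6LEI) = 271.2/EI
  at B: point load 115.3 at a = 1.4: Pab(L + a)/(6LEI) = 180.8/EI
  θ_A0 = 850/EI,  θ_B0 = 759.6/EI
Flexibility coefficients: a unit moment at one end gives L/(3EI) there and L/(6EI) at the far end, so f₁₁ = f₂₂ = 2.333/EI and f₁₂ = f₂₁ = 1.167/EI.
Compatibility — zero rotation at each built-in end:
  2.333 M_A + 1.167 M_B = 850
  1.167 M_A + 2.333 M_B = 759.6
Solving the pair gives M_A = 268.7 kN·m and M_B = 191.2 kN·m (hogging).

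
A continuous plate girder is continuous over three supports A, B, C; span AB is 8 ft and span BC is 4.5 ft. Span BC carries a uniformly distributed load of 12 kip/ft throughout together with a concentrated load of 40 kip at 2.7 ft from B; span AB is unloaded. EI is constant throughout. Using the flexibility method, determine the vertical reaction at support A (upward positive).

R_A = -2.728 kip

Take M_B as the redundant. Released structure: two simple spans AB and BC with a hinge at B.
End slopes at the hinge B, treating each span as simply supported:
  span BC: UDL 12: wL³/(24EI) = 45.56/EI
  span BC: point load 40 at a = 2.7: Pab(L + b)/(6LEI) = 45.36/EI
  relative rotation θ_0 = (0 + 90.92)/EI = 90.92/EI
A unit hogging moment at B produces rotation L₁/(3EI) + L₂/(3EI) = 4.167/EI.
Compatibility: M_B·(L₁+L₂)/(3EI) = θ_0, giving M_B = 21.82 kip·ft (hogging).
Span AB, ΣM about A with M_B applied at B: R_B^{AB}·8 = 0 + 21.82, so R_B^{AB} = 2.728 kip and R_A = 0 − 2.728 = -2.728 kip.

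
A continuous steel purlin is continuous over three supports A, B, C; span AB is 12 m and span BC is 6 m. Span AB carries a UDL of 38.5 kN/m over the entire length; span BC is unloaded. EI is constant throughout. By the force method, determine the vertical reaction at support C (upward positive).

R_C = -77 kN

Release continuity at B by inserting a hinge; the redundant is the internal moment M_B. The primary structure is two simply-supported spans AB and BC.
Rotations at B on the released spans (each span's end-slope, ×1/EI):
  span AB: UDL 38.5: wL³/(24EI) = 2772/EI
  relative rotation θ_0 = (2772 + 0)/EI = 2772/EI
A unit hogging moment at B produces rotation L₁/(3EI) + L₂/(3EI) = 6/EI.
Compatibility: M_B·(L₁+L₂)/(3EI) = θ_0, giving M_B = 462 kN·m (hogging).
Span BC, ΣM about C: R_B^{BC}·6 = 0 + 462, so R_B^{BC} = 77 kN and R_C = 0 − 77 = -77 kN.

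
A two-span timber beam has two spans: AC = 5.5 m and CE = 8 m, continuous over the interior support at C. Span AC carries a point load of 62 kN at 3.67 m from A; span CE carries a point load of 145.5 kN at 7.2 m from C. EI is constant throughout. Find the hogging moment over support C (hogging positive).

M_C = 59.86 kN·m

Release continuity at C by inserting a hinge; the redundant is the internal moment M_C. The primary structure is two simply-supported spans AC and CE.
Rotations at C on the released spans (each span's end-slope, ×1/EI):
  span AC: point load 62 at a = 3.67: Pab(L + a)/(6LEI) = 115.7/EI
  span CE: point load 145.5 at a = 7.2: Pab(L + b)/(6LEI) = 153.6/EI
  relative rotation θ_0 = (115.7 + 153.6)/EI = 269.4/EI
A unit hogging moment at C produces rotation L₁/(3EI) + L₂/(3EI) = 4.5/EI.
Compatibility: M_C·(L₁+L₂)/(3EI) = θ_0, giving M_C = 59.86 kN·m (hogging).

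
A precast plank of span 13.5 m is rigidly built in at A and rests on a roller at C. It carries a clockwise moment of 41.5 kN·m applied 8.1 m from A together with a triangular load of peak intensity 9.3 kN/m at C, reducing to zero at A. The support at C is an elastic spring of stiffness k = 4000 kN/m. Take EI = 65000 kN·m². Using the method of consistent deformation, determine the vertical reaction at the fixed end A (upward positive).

R_A = 25.12 kN

Remove the prop at C; the released (primary) structure is a cantilever built in at A.
Downward deflection at the released point C due to the loads:
  clockwise couple 41.5 at a = 8.1: M₀a(2L − a)/(2EI) = 3177/EI
  triangular load, peak 9.3 at the free end: 11w₀L⁴/(120EI) = 28316/EI
  δ_0 = 31492/EI
Tip deflection under a unit load at C: L³/(3EI) = 820.1/EI.
With EI = 65000 kN·m²: δ_0 = 0.4845 m and δ_{CC} = 0.012617 m/kN.
Compatibility — the spring shortens by R_C/k under the reaction it provides: δ_0 − R_C·δ_{CC} = R_C/k. With 1/k = 0.00025 m/kN, R_C = δ_0 / (δ_{CC} + 1/k) = 0.4845 / (0.012617 + 0.00025) = 37.65 kN.
Vertical equilibrium: R_A = ΣP − R_C = 62.77 − 37.65 = 25.12 kN.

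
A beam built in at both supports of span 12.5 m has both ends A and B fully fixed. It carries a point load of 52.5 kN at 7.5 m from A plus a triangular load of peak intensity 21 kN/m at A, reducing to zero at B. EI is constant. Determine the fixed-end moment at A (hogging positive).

M_A = 227.1 kN·m

Take the two fixed-end moments M_A, M_B as redundants; the released structure is the simple span AB.
End rotations of the released simple span under the applied load (×1/EI):
  at A: point load 52.5 at a = 7.5: Pab(L + b)/(6LEI) = 459.4/EI
  at B: point load 52.5 at a = 7.5: Pab(L + a)/(6LEI) = 525/EI
  at A: triangular load, peak 21: w₀L³/(45EI) = 911.5/EI
  at B: triangular load, peak 21: 7w₀L³/(360EI) = 797.5/EI
  θ_A0 = 1371/EI,  θ_B0 = 1323/EI
Flexibility coefficients: a unit moment at one end gives L/(3EI) there and L/(6EI) at the far end, so f₁₁ = f₂₂ = 4.167/EI and f₁₂ = f₂₁ = 2.083/EI.
Compatibility — zero rotation at each built-in end:
  4.167 M_A + 2.083 M_B = 1371
  2.083 M_A + 4.167 M_B = 1323
Solving the pair gives M_A = 227.1 kN·m and M_B = 203.9 kN·m (hogging).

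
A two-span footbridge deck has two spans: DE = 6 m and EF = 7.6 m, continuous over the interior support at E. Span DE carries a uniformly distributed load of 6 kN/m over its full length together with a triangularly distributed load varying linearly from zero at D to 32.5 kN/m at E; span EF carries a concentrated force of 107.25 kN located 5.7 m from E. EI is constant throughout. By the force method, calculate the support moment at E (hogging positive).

M_E = 99.7 kN·m

Insert a hinge at E; M_E is the redundant, and each span becomes simply supported.
End slopes at the hinge E, treating each span as simply supported:
  span DE: UDL 6: wL³/(24EI) = 54/EI
  span DE: triangular load, peak 32.5: w₀L³/(45EI) = 156/EI
  span EF: point load 107.25 at a = 5.7: Pab(L + b)/(6LEI) = 242/EI
  relative rotation θ_0 = (210 + 242)/EI = 452/EI
A unit hogging moment at E produces rotation L₁/(3EI) + L₂/(3EI) = 4.533/EI.
Compatibility: M_E·(L₁+L₂)/(3EI) = θ_0, giving M_E = 99.7 kN·m (hogging).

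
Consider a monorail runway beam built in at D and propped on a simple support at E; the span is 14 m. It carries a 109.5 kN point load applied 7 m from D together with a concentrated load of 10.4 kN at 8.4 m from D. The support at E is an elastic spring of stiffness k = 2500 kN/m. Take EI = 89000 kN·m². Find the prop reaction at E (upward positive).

Take the reaction at E as the redundant and release it; the primary structure is a cantilever fixed at D.
Downward deflection at the released point E due to the loads:
  point load 109.5 at a = 7: Pa²(3L − a)/(6EI) = 31299/EI
  point load 10.4 at a = 8.4: Pa²(3L − a)/(6EI) = 4109/EI
  δ_0 = 35408/EI
Flexibility coefficient — unit upward force at E: δ_{EE} = L³/(3EI) = 914.7/EI.
With EI = 89000 kN·m²: δ_0 = 0.39784 m and δ_{EE} = 0.010277 m/kN.
Compatibility — the spring shortens by R_E/k under the reaction it provides: δ_0 − R_E·δ_{EE} = R_E/k. With 1/k = 0.0004 m/kN, R_E = δ_0 / (δ_{EE} + 1/k) = 0.39784 / (0.010277 + 0.0004) = 37.26 kN.

R_E = 37.26 kN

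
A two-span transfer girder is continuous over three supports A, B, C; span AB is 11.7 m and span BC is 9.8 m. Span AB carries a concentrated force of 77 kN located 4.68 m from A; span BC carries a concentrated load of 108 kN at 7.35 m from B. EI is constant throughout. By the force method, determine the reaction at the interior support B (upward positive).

Insert a hinge at B; M_B is the redundant, and each span becomes simply supported.
Rotations at B on the released spans (each span's end-slope, ×1/EI):
  span AB: point load 77 at a = 4.68: Pab(L + a)/(6LEI) = 590.3/EI
  span BC: point load 108 at a = 7.35: Pab(L + b)/(6LEI) = 405.2/EI
  relative rotation θ_0 = (590.3 + 405.2)/EI = 995.4/EI
A unit hogging moment at B produces rotation L₁/(3EI) + L₂/(3EI) = 7.167/EI.
Slope continuity at B: θ_0 = M_B·7.167/EI, so M_B = 995.4/7.167 = 138.9 kN·m (hogging).
Span AB, ΣM about A with M_B applied at B: R_B^{AB}·11.7 = 360.4 + 138.9, so R_B^{AB} = 42.67 kN and R_A = 77 − 42.67 = 34.33 kN.
Span BC, ΣM about C: R_B^{BC}·9.8 = 264.6 + 138.9, so R_B^{BC} = 41.17 kN and R_C = 108 − 41.17 = 66.83 kN.
R_B = 42.67 + 41.17 = 83.84 kN.

R_B = 83.84 kN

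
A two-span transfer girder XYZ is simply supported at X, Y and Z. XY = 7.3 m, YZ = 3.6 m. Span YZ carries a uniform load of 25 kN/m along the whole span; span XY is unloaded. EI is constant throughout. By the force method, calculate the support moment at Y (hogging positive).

M_Y = 13.38 kN·m

Release continuity at Y by inserting a hinge; the redundant is the internal moment M_Y. The primary structure is two simply-supported spans XY and YZ.
Rotations at Y on the released spans (each span's end-slope, ×1/EI):
  span YZ: UDL 25: wL³/(24EI) = 48.6/EI
  relative rotation θ_0 = (0 + 48.6)/EI = 48.6/EI
A unit hogging moment at Y produces rotation L₁/(3EI) + L₂/(3EI) = 3.633/EI.
Compatibility: M_Y·(L₁+L₂)/(3EI) = θ_0, giving M_Y = 13.38 kN·m (hogging).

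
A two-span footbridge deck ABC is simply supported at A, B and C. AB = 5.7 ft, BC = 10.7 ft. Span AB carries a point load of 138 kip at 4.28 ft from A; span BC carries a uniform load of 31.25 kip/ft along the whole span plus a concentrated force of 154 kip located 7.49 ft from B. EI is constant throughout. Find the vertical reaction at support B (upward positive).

R_B = 447 kip

Take M_B as the redundant. Released structure: two simple spans AB and BC with a hinge at B.
Discontinuity in slope at B on the released structure — sum the simple-span end rotations:
  span AB: point load 138 at a = 4.28: Pab(L + a)/(6LEI) = 244.7/EI
  span BC: UDL 31.25: wL³/(24EI) = 1595/EI
  span BC: point load 154 at a = 7.49: Pab(L + b)/(6LEI) = 802.2/EI
  relative rotation θ_0 = (244.7 + 2397)/EI = 2642/EI
A unit hogging moment at B produces rotation L₁/(3EI) + L₂/(3EI) = 5.467/EI.
Compatibility: M_B·(L₁+L₂)/(3EI) = θ_0, giving M_B = 483.3 kip·ft (hogging).
Span AB, ΣM about A with M_B applied at B: R_B^{AB}·5.7 = 590.6 + 483.3, so R_B^{AB} = 188.4 kip and R_A = 138 − 188.4 = -50.41 kip.
Span BC, ΣM about C: R_B^{BC}·10.7 = 2283 + 483.3, so R_B^{BC} = 258.6 kip and R_C = 488.4 − 258.6 = 229.8 kip.
R_B = 188.4 + 258.6 = 447 kip.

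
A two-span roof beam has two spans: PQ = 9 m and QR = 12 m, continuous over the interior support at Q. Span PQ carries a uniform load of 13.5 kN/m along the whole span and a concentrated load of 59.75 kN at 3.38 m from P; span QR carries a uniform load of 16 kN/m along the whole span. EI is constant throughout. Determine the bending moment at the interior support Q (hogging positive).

Take M_Q as the redundant. Released structure: two simple spans PQ and QR with a hinge at Q.
End slopes at the hinge Q, treating each span as simply supported:
  span PQ: UDL 13.5: wL³/(24EI) = 410.1/EI
  span PQ: point load 59.75 at a = 3.38: Pab(L + a)/(6LEI) = 260.2/EI
  span QR: UDL 16: wL³/(24EI) = 1152/EI
  relative rotation θ_0 = (670.3 + 1152)/EI = 1822/EI
A unit hogging moment at Q produces rotation L₁/(3EI) + L₂/(3EI) = 7/EI.
Compatibility: M_Q·(L₁+L₂)/(3EI) = θ_0, giving M_Q = 260.3 kN·m (hogging).

M_Q = 260.3 kN·m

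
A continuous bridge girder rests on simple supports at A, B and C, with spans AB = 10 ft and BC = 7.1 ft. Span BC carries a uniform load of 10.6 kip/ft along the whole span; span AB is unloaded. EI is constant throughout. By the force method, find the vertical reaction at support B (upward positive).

Take M_B as the redundant. Released structure: two simple spans AB and BC with a hinge at B.
End slopes at the hinge B, treating each span as simply supported:
  span BC: UDL 10.6: wL³/(24EI) = 158.1/EI
  relative rotation θ_0 = (0 + 158.1)/EI = 158.1/EI
A unit hogging moment at B produces rotation L₁/(3EI) + L₂/(3EI) = 5.7/EI.
Compatibility: M_B·(L₁+L₂)/(3EI) = θ_0, giving M_B = 27.73 kip·ft (hogging).
Span AB, ΣM about A with M_B applied at B: R_B^{AB}·10 = 0 + 27.73, so R_B^{AB} = 2.773 kip and R_A = 0 − 2.773 = -2.773 kip.
Span BC, ΣM about C: R_B^{BC}·7.1 = 267.2 + 27.73, so R_B^{BC} = 41.54 kip and R_C = 75.26 − 41.54 = 33.72 kip.
R_B = 2.773 + 41.54 = 44.31 kip.

R_B = 44.31 kip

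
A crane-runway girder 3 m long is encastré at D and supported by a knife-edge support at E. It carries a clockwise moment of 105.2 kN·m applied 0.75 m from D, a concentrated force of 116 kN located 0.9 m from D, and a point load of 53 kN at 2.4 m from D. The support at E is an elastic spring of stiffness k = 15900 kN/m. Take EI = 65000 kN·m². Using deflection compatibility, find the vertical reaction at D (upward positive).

Take the reaction at E as the redundant and release it; the primary structure is a cantilever fixed at D.
Primary-structure tip deflection at E by superposition:
  clockwise couple 105.2 at a = 0.75: M₀a(2L − a)/(2EI) = 207.1/EI
  point load 116 at a = 0.9: Pa²(3L − a)/(6EI) = 126.8/EI
  point load 53 at a = 2.4: Pa²(3L − a)/(6EI) = 335.8/EI
  δ_0 = 669.8/EI
Tip deflection under a unit load at E: L³/(3EI) = 9/EI.
With EI = 65000 kN·m²: δ_0 = 0.010304 m and δ_{EE} = 0.000138 m/kN.
Compatibility — the spring shortens by R_E/k under the reaction it provides: δ_0 − R_E·δ_{EE} = R_E/k. With 1/k = 0.000063 m/kN, R_E = δ_0 / (δ_{EE} + 1/k) = 0.010304 / (0.000138 + 0.000063) = 51.17 kN.
Vertical equilibrium: R_D = ΣP − R_E = 169 − 51.17 = 117.8 kN.

R_D = 117.8 kN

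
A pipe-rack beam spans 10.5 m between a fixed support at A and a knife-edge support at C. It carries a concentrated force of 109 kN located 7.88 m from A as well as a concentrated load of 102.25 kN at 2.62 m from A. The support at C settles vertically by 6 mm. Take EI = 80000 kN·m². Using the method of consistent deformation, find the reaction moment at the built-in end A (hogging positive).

Take the reaction at C as the redundant and release it; the primary structure is a cantilever fixed at A.
Free-end deflection of the primary structure under the applied loading (downward +):
  point load 109 at a = 7.88: Pa²(3L − a)/(6EI) = 26645/EI
  point load 102.25 at a = 2.62: Pa²(3L − a)/(6EI) = 3378/EI
  δ_0 = 30023/EI
Flexibility coefficient — unit upward force at C: δ_{CC} = L³/(3EI) = 385.9/EI.
With EI = 80000 kN·m²: δ_0 = 0.37529 m and δ_{CC} = 0.004823 m/kN.
Compatibility — the beam at C must follow the support down by 0.006 m: δ_0 − R_C·δ_{CC} = 0.006, so R_C = (0.37529 − 0.006)/0.004823 = 76.56 kN.
Moment equilibrium about A: M_A = Σ(load moments about A) − R_C·L = 1127 − 76.56×10.5 = 322.9 kN·m.

M_A = 322.9 kN·m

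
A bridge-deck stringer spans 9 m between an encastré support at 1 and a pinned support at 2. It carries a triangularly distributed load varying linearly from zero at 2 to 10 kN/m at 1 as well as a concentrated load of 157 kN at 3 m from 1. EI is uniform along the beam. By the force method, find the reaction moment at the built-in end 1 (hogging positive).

Remove the prop at 2; the released (primary) structure is a cantilever built in at 1.
Deflection at 2 on the released cantilever, summing each load's contribution:
  triangular load, peak 10 at the fixed end: w₀L⁴/(30EI) = 2187/EI
  point load 157 at a = 3: Pa²(3L − a)/(6EI) = 5652/EI
  δ_0 = 7839/EI
Tip deflection under a unit load at 2: L³/(3EI) = 243/EI.
The prop prevents deflection at 2: R_2 = δ_0/δ_{22} = 7839/243 = 32.26 kN.
Moment equilibrium about 1: M_1 = Σ(load moments about 1) − R_2·L = 606 − 32.26×9 = 315.7 kN·m.

M_1 = 315.7 kN·m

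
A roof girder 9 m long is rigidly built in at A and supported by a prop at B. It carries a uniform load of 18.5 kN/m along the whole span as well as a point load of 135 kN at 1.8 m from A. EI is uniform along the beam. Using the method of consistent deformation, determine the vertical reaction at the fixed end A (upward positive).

Choose R_B as the redundant. The primary structure is the cantilever fixed at A.
Free-end deflection of the primary structure under the applied loading (downward +):
  UDL 18.5: wL⁴/(8EI) = 15172/EI
  point load 135 at a = 1.8: Pa²(3L − a)/(6EI) = 1837/EI
  δ_0 = 17009/EI
Tip deflection under a unit load at B: L³/(3EI) = 243/EI.
Compatibility at B: δ_0 − R_B·δ_{BB} = 0, so R_B = 17009/243 = 70 kN.
Vertical equilibrium: R_A = ΣP − R_B = 301.5 − 70 = 231.5 kN.

R_A = 231.5 kN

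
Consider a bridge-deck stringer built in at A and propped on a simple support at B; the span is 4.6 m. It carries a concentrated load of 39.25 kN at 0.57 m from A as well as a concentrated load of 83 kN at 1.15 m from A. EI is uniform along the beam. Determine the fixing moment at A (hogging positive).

Choose R_B as the redundant. The primary structure is the cantilever fixed at A.
Primary-structure tip deflection at B by superposition:
  point load 39.25 at a = 0.57: Pa²(3L − a)/(6EI) = 28.12/EI
  point load 83 at a = 1.15: Pa²(3L − a)/(6EI) = 231.4/EI
  δ_0 = 259.5/EI
Flexibility coefficient — unit upward force at B: δ_{BB} = L³/(3EI) = 32.45/EI.
Compatibility at B: δ_0 − R_B·δ_{BB} = 0, so R_B = 259.5/32.45 = 7.999 kN.
Moment equilibrium about A: M_A = Σ(load moments about A) − R_B·L = 117.8 − 7.999×4.6 = 81.02 kN·m.

M_A = 81.02 kN·m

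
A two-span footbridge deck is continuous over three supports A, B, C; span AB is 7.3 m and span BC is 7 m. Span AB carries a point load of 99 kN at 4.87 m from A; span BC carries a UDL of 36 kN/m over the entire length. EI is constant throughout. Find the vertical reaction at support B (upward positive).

Take M_B as the redundant. Released structure: two simple spans AB and BC with a hinge at B.
End slopes at the hinge B, treating each span as simply supported:
  span AB: point load 99 at a = 4.87: Pab(L + a)/(6LEI) = 325.5/EI
  span BC: UDL 36: wL³/(24EI) = 514.5/EI
  relative rotation θ_0 = (325.5 + 514.5)/EI = 840/EI
A unit hogging moment at B produces rotation L₁/(3EI) + L₂/(3EI) = 4.767/EI.
Slope continuity at B: θ_0 = M_B·4.767/EI, so M_B = 840/4.767 = 176.2 kN·m (hogging).
Span AB, ΣM about A with M_B applied at B: R_B^{AB}·7.3 = 482.1 + 176.2, so R_B^{AB} = 90.19 kN and R_A = 99 − 90.19 = 8.814 kN.
Span BC, ΣM about C: R_B^{BC}·7 = 882 + 176.2, so R_B^{BC} = 151.2 kN and R_C = 252 − 151.2 = 100.8 kN.
R_B = 90.19 + 151.2 = 241.4 kN.

R_B = 241.4 kN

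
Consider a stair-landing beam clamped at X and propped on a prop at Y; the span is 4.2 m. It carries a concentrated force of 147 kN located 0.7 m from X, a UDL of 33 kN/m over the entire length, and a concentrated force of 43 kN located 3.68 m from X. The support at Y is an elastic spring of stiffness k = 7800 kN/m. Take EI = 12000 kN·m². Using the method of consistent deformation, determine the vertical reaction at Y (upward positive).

R_Y = 87.37 kN

Remove the prop at Y; the released (primary) structure is a cantilever built in at X.
Free-end deflection of the primary structure under the applied loading (downward +):
  point load 147 at a = 0.7: Pa²(3L − a)/(6EI) = 142.9/EI
  UDL 33: wL⁴/(8EI) = 1284/EI
  point load 43 at a = 3.68: Pa²(3L − a)/(6EI) = 865.7/EI
  δ_0 = 2292/EI
Tip deflection under a unit load at Y: L³/(3EI) = 24.7/EI.
With EI = 12000 kN·m²: δ_0 = 0.19101 m and δ_{YY} = 0.002058 m/kN.
Compatibility — the spring shortens by R_Y/k under the reaction it provides: δ_0 − R_Y·δ_{YY} = R_Y/k. With 1/k = 0.000128 m/kN, R_Y = δ_0 / (δ_{YY} + 1/k) = 0.19101 / (0.002058 + 0.000128) = 87.37 kN.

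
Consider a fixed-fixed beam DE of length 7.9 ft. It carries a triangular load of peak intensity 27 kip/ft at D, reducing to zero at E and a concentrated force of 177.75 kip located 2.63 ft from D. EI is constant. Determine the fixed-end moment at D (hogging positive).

Take the two fixed-end moments M_D, M_E as redundants; the released structure is the simple span DE.
Simple-span end rotations at D and E under the given loads:
  at D: triangular load, peak 27: w₀L³/(45EI) = 295.8/EI
  at E: triangular load, peak 27: 7w₀L³/(360EI) = 258.8/EI
  at D: point load 177.75 at a = 2.63: Pab(L + b)/(6LEI) = 684.5/EI
  at E: point load 177.75 at a = 2.63: Pab(L + a)/(6LEI) = 547.3/EI
  θ_D0 = 980.3/EI,  θ_E0 = 806.1/EI
Flexibility coefficients: a unit moment at one end gives L/(3EI) there and L/(6EI) at the far end, so f₁₁ = f₂₂ = 2.633/EI and f₁₂ = f₂₁ = 1.317/EI.
Compatibility — zero rotation at each built-in end:
  2.633 M_D + 1.317 M_E = 980.3
  1.317 M_D + 2.633 M_E = 806.1
Solving the pair gives M_D = 292.3 kip·ft and M_E = 160 kip·ft (hogging).

M_D = 292.3 kip·ft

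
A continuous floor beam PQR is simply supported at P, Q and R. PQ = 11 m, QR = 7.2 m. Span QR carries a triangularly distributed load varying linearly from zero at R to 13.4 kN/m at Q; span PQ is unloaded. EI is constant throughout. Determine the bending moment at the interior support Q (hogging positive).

M_Q = 18.32 kN·m

Insert a hinge at Q; M_Q is the redundant, and each span becomes simply supported.
End slopes at the hinge Q, treating each span as simply supported:
  span QR: triangular load, peak 13.4: w₀L³/(45EI) = 111.1/EI
  relative rotation θ_0 = (0 + 111.1)/EI = 111.1/EI
A unit hogging moment at Q produces rotation L₁/(3EI) + L₂/(3EI) = 6.067/EI.
Compatibility: M_Q·(L₁+L₂)/(3EI) = θ_0, giving M_Q = 18.32 kN·m (hogging).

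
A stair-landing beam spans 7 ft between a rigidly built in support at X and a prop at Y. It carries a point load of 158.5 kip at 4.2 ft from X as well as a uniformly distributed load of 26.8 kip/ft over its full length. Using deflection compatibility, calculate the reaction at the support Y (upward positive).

Choose R_Y as the redundant. The primary structure is the cantilever fixed at X.
Free-end deflection of the primary structure under the applied loading (downward +):
  point load 158.5 at a = 4.2: Pa²(3L − a)/(6EI) = 7829/EI
  UDL 26.8: wL⁴/(8EI) = 8043/EI
  δ_0 = 15872/EI
Flexibility coefficient — unit upward force at Y: δ_{YY} = L³/(3EI) = 114.3/EI.
The prop prevents deflection at Y: R_Y = δ_0/δ_{YY} = 15872/114.3 = 138.8 kip.

R_Y = 138.8 kip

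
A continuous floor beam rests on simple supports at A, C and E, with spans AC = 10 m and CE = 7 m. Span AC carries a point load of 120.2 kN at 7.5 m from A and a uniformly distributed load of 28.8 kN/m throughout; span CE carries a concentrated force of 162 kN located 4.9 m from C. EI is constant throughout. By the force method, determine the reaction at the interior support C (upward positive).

R_C = 377.8 kN

Insert a hinge at C; M_C is the redundant, and each span becomes simply supported.
Rotations at C on the released spans (each span's end-slope, ×1/EI):
  span AC: point load 120.2 at a = 7.5: Pab(L + a)/(6LEI) = 657.3/EI
  span AC: UDL 28.8: wL³/(24EI) = 1200/EI
  span CE: point load 162 at a = 4.9: Pab(L + b)/(6LEI) = 361.2/EI
  relative rotation θ_0 = (1857 + 361.2)/EI = 2219/EI
A unit hogging moment at C produces rotation L₁/(3EI) + L₂/(3EI) = 5.667/EI.
Compatibility: M_C·(L₁+L₂)/(3EI) = θ_0, giving M_C = 391.5 kN·m (hogging).
Span AC, ΣM about A with M_C applied at C: R_C^{AC}·10 = 2342 + 391.5, so R_C^{AC} = 273.3 kN and R_A = 408.2 − 273.3 = 134.9 kN.
Span CE, ΣM about E: R_C^{CE}·7 = 340.2 + 391.5, so R_C^{CE} = 104.5 kN and R_E = 162 − 104.5 = 57.47 kN.
R_C = 273.3 + 104.5 = 377.8 kN.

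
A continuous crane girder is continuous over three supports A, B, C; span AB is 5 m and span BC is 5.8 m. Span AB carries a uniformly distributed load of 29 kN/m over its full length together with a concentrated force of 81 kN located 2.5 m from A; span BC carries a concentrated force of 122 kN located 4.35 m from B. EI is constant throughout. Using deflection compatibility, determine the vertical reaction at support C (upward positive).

R_C = 70.53 kN

Release continuity at B by inserting a hinge; the redundant is the internal moment M_B. The primary structure is two simply-supported spans AB and BC.
End slopes at the hinge B, treating each span as simply supported:
  span AB: UDL 29: wL³/(24EI) = 151/EI
  span AB: point load 81 at a = 2.5: Pab(L + a)/(6LEI) = 126.6/EI
  span BC: point load 122 at a = 4.35: Pab(L + b)/(6LEI) = 160.3/EI
  relative rotation θ_0 = (277.6 + 160.3)/EI = 437.9/EI
A unit hogging moment at B produces rotation L₁/(3EI) + L₂/(3EI) = 3.6/EI.
Compatibility: M_B·(L₁+L₂)/(3EI) = θ_0, giving M_B = 121.6 kN·m (hogging).
Span BC, ΣM about C: R_B^{BC}·5.8 = 176.9 + 121.6, so R_B^{BC} = 51.47 kN and R_C = 122 − 51.47 = 70.53 kN.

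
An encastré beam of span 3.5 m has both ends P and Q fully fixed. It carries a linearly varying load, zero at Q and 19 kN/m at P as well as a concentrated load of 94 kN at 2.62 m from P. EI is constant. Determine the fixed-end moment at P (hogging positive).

M_P = 27.21 kN·m

Release both end moments; the primary structure is a simply-supported span PQ with redundants M_P and M_Q.
On the primary (simply-supported) span, the end slopes from the loading are:
  at P: triangular load, peak 19: w₀L³/(45EI) = 18.1/EI
  at Q: triangular load, peak 19: 7w₀L³/(360EI) = 15.84/EI
  at P: point load 94 at a = 2.62: Pab(L + b)/(6LEI) = 45.2/EI
  at Q: point load 94 at a = 2.62: Pab(L + a)/(6LEI) = 63.16/EI
  θ_P0 = 63.31/EI,  θ_Q0 = 79/EI
Flexibility coefficients: a unit moment at one end gives L/(3EI) there and L/(6EI) at the far end, so f₁₁ = f₂₂ = 1.167/EI and f₁₂ = f₂₁ = 0.5833/EI.
Compatibility — zero rotation at each built-in end:
  1.167 M_P + 0.5833 M_Q = 63.31
  0.5833 M_P + 1.167 M_Q = 79
Solving the pair gives M_P = 27.21 kN·m and M_Q = 54.11 kN·m (hogging).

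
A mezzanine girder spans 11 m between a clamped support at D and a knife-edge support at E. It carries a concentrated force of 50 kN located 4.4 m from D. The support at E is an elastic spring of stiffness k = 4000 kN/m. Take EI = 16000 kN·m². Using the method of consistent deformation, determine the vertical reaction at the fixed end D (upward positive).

Remove the prop at E; the released (primary) structure is a cantilever built in at D.
Primary-structure tip deflection at E by superposition:
  point load 50 at a = 4.4: Pa²(3L − a)/(6EI) = 4614/EI
Tip deflection under a unit load at E: L³/(3EI) = 443.7/EI.
With EI = 16000 kN·m²: δ_0 = 0.28838 m and δ_{EE} = 0.027729 m/kN.
Compatibility — the spring shortens by R_E/k under the reaction it provides: δ_0 − R_E·δ_{EE} = R_E/k. With 1/k = 0.00025 m/kN, R_E = δ_0 / (δ_{EE} + 1/k) = 0.28838 / (0.027729 + 0.00025) = 10.31 kN.
Vertical equilibrium: R_D = ΣP − R_E = 50 − 10.31 = 39.69 kN.

R_D = 39.69 kN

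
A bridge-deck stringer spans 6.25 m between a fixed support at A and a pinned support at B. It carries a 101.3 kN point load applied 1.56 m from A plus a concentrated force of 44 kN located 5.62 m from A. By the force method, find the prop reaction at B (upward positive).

R_B = 46.05 kN

Take the reaction at B as the redundant and release it; the primary structure is a cantilever fixed at A.
Primary-structure tip deflection at B by superposition:
  point load 101.3 at a = 1.56: Pa²(3L − a)/(6EI) = 706.3/EI
  point load 44 at a = 5.62: Pa²(3L − a)/(6EI) = 3041/EI
  δ_0 = 3747/EI
Tip deflection under a unit load at B: L³/(3EI) = 81.38/EI.
Compatibility at B: δ_0 − R_B·δ_{BB} = 0, so R_B = 3747/81.38 = 46.05 kN.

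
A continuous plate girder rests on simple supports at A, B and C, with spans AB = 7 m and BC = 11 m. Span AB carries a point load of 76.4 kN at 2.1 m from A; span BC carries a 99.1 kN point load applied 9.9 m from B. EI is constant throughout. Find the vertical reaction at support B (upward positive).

R_B = 47.17 kN

Take M_B as the redundant. Released structure: two simple spans AB and BC with a hinge at B.
Discontinuity in slope at B on the released structure — sum the simple-span end rotations:
  span AB: point load 76.4 at a = 2.1: Pab(L + a)/(6LEI) = 170.3/EI
  span BC: point load 99.1 at a = 9.9: Pab(L + b)/(6LEI) = 197.9/EI
  relative rotation θ_0 = (170.3 + 197.9)/EI = 368.2/EI
A unit hogging moment at B produces rotation L₁/(3EI) + L₂/(3EI) = 6/EI.
Slope continuity at B: θ_0 = M_B·6/EI, so M_B = 368.2/6 = 61.36 kN·m (hogging).
Span AB, ΣM about A with M_B applied at B: R_B^{AB}·7 = 160.4 + 61.36, so R_B^{AB} = 31.69 kN and R_A = 76.4 − 31.69 = 44.71 kN.
Span BC, ΣM about C: R_B^{BC}·11 = 109 + 61.36, so R_B^{BC} = 15.49 kN and R_C = 99.1 − 15.49 = 83.61 kN.
R_B = 31.69 + 15.49 = 47.17 kN.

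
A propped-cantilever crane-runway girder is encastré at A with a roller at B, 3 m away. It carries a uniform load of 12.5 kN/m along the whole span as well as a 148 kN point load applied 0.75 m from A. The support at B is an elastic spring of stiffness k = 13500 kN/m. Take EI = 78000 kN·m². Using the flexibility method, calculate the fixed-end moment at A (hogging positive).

M_A = 118.3 kN·m

Release the roller at B. Primary structure: cantilever fixed at A.
Free-end deflection of the primary structure under the applied loading (downward +):
  UDL 12.5: wL⁴/(8EI) = 126.6/EI
  point load 148 at a = 0.75: Pa²(3L − a)/(6EI) = 114.5/EI
  δ_0 = 241/EI
Tip deflection under a unit load at B: L³/(3EI) = 9/EI.
With EI = 78000 kN·m²: δ_0 = 0.00309 m and δ_{BB} = 0.000115 m/kN.
Compatibility — the spring shortens by R_B/k under the reaction it provides: δ_0 − R_B·δ_{BB} = R_B/k. With 1/k = 0.000074 m/kN, R_B = δ_0 / (δ_{BB} + 1/k) = 0.00309 / (0.000115 + 0.000074) = 16.31 kN.
Moment equilibrium about A: M_A = Σ(load moments about A) − R_B·L = 167.2 − 16.31×3 = 118.3 kN·m.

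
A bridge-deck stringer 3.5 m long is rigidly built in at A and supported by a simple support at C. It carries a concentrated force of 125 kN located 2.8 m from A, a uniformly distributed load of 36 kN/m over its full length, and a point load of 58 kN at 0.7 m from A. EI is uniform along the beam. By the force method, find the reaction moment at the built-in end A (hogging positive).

M_A = 126.4 kN·m

Release the roller at C. Primary structure: cantilever fixed at A.
Downward deflection at the released point C due to the loads:
  point load 125 at a = 2.8: Pa²(3L − a)/(6EI) = 1258/EI
  UDL 36: wL⁴/(8EI) = 675.3/EI
  point load 58 at a = 0.7: Pa²(3L − a)/(6EI) = 46.42/EI
  δ_0 = 1979/EI
Tip deflection under a unit load at C: L³/(3EI) = 14.29/EI.
The prop prevents deflection at C: R_C = δ_0/δ_{CC} = 1979/14.29 = 138.5 kN.
Moment equilibrium about A: M_A = Σ(load moments about A) − R_C·L = 611.1 − 138.5×3.5 = 126.4 kN·m.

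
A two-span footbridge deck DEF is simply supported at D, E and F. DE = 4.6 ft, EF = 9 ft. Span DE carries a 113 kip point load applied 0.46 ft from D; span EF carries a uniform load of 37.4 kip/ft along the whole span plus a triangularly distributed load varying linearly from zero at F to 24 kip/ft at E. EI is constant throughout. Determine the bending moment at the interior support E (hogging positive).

Insert a hinge at E; M_E is the redundant, and each span becomes simply supported.
Discontinuity in slope at E on the released structure — sum the simple-span end rotations:
  span DE: point load 113 at a = 0.46: Pab(L + a)/(6LEI) = 39.45/EI
  span EF: UDL 37.4: wL³/(24EI) = 1136/EI
  span EF: triangular load, peak 24: w₀L³/(45EI) = 388.8/EI
  relative rotation θ_0 = (39.45 + 1525)/EI = 1564/EI
A unit hogging moment at E produces rotation L₁/(3EI) + L₂/(3EI) = 4.533/EI.
Compatibility: M_E·(L₁+L₂)/(3EI) = θ_0, giving M_E = 345.1 kip·ft (hogging).

M_E = 345.1 kip·ft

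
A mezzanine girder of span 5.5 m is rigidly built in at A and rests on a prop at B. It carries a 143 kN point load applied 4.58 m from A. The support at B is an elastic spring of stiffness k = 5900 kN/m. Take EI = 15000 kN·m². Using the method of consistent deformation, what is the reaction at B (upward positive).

R_B = 102.7 kN

Remove the prop at B; the released (primary) structure is a cantilever built in at A.
Primary-structure tip deflection at B by superposition:
  point load 143 at a = 4.58: Pa²(3L − a)/(6EI) = 5959/EI
Flexibility coefficient — unit upward force at B: δ_{BB} = L³/(3EI) = 55.46/EI.
With EI = 15000 kN·m²: δ_0 = 0.39728 m and δ_{BB} = 0.003697 m/kN.
Compatibility — the spring shortens by R_B/k under the reaction it provides: δ_0 − R_B·δ_{BB} = R_B/k. With 1/k = 0.000169 m/kN, R_B = δ_0 / (δ_{BB} + 1/k) = 0.39728 / (0.003697 + 0.000169) = 102.7 kN.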